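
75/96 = 25/32  =  0.78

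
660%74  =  68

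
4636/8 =579 + 1/2  =  579.50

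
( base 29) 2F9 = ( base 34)1SI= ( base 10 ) 2126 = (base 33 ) 1VE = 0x84e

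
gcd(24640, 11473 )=77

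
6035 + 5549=11584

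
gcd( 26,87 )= 1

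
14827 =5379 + 9448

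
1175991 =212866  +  963125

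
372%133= 106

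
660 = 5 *132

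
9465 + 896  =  10361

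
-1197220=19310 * ( - 62)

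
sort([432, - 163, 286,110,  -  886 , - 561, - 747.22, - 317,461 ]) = [ - 886, - 747.22 , - 561, - 317, - 163,  110, 286,432, 461 ]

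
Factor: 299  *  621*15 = 3^4*5^1*13^1* 23^2 = 2785185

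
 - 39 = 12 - 51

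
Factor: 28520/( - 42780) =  - 2/3  =  - 2^1*3^( - 1) 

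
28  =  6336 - 6308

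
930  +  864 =1794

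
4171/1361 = 3 + 88/1361 = 3.06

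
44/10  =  22/5  =  4.40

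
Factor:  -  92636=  - 2^2  *23159^1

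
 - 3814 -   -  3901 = 87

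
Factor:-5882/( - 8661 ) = 2^1*3^( -1)*17^1*173^1*2887^( - 1)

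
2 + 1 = 3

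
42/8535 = 14/2845 =0.00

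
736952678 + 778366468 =1515319146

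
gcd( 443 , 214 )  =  1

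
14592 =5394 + 9198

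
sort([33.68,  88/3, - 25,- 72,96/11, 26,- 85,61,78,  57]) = [ - 85, - 72, - 25,  96/11, 26,88/3,33.68,57,61 , 78]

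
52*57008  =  2964416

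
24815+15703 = 40518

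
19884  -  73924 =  - 54040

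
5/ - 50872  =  - 5/50872 =-0.00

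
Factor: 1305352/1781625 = 2^3*3^( - 1)*5^( - 3 )*4751^( - 1) *163169^1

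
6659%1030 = 479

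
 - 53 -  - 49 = - 4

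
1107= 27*41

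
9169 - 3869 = 5300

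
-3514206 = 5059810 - 8574016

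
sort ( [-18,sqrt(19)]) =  [ - 18,sqrt( 19)]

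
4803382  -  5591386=-788004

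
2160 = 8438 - 6278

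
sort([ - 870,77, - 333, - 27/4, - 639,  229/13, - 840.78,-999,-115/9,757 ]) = [ - 999, - 870 ,  -  840.78, - 639,-333,-115/9, - 27/4, 229/13, 77, 757] 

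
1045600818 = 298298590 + 747302228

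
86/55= 1 + 31/55=1.56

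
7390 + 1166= 8556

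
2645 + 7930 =10575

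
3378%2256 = 1122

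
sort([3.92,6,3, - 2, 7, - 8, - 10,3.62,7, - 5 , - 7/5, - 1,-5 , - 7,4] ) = [ - 10, - 8,  -  7, - 5, - 5, - 2, - 7/5, - 1,3, 3.62,3.92,4,  6, 7,7]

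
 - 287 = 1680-1967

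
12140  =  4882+7258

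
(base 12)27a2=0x11ea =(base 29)5D4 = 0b1000111101010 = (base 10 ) 4586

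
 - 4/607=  - 1 + 603/607 = -0.01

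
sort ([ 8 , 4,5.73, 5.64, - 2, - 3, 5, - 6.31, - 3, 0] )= [  -  6.31, - 3, - 3, - 2,0 , 4,5,5.64,5.73,8]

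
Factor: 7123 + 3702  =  5^2*433^1=10825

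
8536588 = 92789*92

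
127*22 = 2794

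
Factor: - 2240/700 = - 2^4 * 5^(  -  1 ) = -16/5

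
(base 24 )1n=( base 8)57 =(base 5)142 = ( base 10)47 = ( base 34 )1d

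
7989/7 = 7989/7=1141.29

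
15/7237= 15/7237 = 0.00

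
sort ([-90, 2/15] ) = [-90,2/15 ] 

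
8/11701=8/11701 =0.00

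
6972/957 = 7+ 91/319 =7.29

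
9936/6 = 1656 = 1656.00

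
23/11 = 2 + 1/11 = 2.09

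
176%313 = 176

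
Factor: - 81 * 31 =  - 2511=- 3^4*31^1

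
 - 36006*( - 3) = 108018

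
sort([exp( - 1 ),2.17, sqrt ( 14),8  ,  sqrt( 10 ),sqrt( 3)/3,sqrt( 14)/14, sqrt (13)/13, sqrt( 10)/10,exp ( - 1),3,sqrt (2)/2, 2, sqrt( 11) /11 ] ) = [sqrt( 14)/14, sqrt(13)/13, sqrt( 11)/11,  sqrt(10)/10,exp(-1 ),exp(-1 ),sqrt( 3)/3,sqrt(2 )/2,  2,2.17, 3, sqrt(10),sqrt(14),  8 ] 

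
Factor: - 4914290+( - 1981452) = - 2^1 * 7^1 * 449^1*1097^1=- 6895742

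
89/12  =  89/12 =7.42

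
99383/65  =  99383/65 = 1528.97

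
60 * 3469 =208140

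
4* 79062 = 316248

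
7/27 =7/27 = 0.26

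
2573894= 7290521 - 4716627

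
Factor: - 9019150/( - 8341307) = 2^1*5^2*7^1*13^( - 1) *73^1 * 353^1 * 641639^( - 1)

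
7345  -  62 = 7283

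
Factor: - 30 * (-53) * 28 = 44520= 2^3*3^1 *5^1*7^1 * 53^1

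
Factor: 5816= 2^3*727^1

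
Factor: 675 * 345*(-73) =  - 3^4 * 5^3*23^1 *73^1 =- 16999875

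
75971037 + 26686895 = 102657932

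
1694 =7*242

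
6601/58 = 6601/58 = 113.81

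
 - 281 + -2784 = -3065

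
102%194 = 102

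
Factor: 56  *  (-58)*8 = - 2^7*7^1 * 29^1=- 25984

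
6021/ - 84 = - 72 + 9/28= - 71.68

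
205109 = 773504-568395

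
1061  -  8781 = -7720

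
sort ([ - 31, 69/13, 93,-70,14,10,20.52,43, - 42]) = [ - 70, - 42,-31,69/13,10,14, 20.52,43,93 ] 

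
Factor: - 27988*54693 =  - 2^2 * 3^2*59^1 *103^1 * 6997^1 = - 1530747684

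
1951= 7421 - 5470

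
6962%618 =164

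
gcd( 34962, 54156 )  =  6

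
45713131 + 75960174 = 121673305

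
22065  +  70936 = 93001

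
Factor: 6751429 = 41^1*59^1*2791^1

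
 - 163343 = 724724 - 888067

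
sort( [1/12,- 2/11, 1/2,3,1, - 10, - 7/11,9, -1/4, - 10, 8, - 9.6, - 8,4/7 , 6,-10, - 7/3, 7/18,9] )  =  [ -10,-10, - 10, - 9.6, - 8, - 7/3, - 7/11, - 1/4, - 2/11, 1/12, 7/18,1/2,  4/7, 1,3, 6,8,9 , 9]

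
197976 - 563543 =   -  365567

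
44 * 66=2904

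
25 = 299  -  274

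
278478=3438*81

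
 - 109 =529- 638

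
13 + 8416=8429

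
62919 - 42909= 20010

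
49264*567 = 27932688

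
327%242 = 85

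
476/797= 476/797 = 0.60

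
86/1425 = 86/1425=0.06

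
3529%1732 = 65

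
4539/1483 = 4539/1483 = 3.06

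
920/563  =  1+ 357/563 = 1.63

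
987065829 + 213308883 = 1200374712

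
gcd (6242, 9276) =2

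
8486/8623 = 8486/8623 = 0.98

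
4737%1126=233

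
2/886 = 1/443 = 0.00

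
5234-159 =5075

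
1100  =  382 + 718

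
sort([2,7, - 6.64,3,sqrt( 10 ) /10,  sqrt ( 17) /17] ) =[ - 6.64, sqrt ( 17)/17,sqrt( 10 ) /10, 2, 3,7 ]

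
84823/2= 42411 + 1/2 = 42411.50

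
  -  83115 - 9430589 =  - 9513704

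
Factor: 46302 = 2^1*3^1*7717^1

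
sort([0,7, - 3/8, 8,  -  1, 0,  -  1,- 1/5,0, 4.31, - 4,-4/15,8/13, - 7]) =[  -  7, - 4,-1, - 1,  -  3/8, - 4/15,- 1/5, 0 , 0,0 , 8/13,4.31,7,8 ] 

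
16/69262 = 8/34631 = 0.00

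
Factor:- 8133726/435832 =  - 4066863/217916 = -  2^( - 2 ) * 3^1 * 47^1*157^(  -  1)*347^( - 1)*28843^1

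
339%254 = 85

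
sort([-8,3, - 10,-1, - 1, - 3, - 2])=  [ - 10, - 8, - 3, - 2, - 1,- 1,3 ]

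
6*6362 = 38172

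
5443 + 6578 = 12021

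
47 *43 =2021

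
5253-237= 5016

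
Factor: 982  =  2^1* 491^1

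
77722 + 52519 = 130241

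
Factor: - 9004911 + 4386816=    - 4618095 = -3^1 *5^1*307873^1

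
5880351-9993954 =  - 4113603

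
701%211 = 68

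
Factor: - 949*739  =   - 701311 = - 13^1*73^1*739^1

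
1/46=1/46 = 0.02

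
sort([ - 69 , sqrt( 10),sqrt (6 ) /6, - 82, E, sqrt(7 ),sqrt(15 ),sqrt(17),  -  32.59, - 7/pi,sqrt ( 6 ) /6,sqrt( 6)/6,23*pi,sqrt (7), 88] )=[ - 82, - 69, -32.59, - 7/pi, sqrt(6 ) /6,sqrt( 6 ) /6,  sqrt(6 ) /6, sqrt( 7 ),sqrt (7 ), E, sqrt(10),sqrt ( 15), sqrt(17 ),23 * pi,88] 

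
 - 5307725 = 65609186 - 70916911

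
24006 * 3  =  72018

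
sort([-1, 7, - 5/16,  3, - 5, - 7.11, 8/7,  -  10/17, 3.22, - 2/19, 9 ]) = [ - 7.11,-5, - 1, - 10/17 ,-5/16, - 2/19, 8/7, 3,3.22, 7, 9 ] 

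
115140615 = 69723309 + 45417306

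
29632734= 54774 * 541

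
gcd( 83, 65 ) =1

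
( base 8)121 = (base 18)49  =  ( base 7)144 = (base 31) 2J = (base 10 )81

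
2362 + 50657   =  53019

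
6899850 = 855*8070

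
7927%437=61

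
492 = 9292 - 8800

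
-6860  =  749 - 7609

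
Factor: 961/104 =2^( - 3 )*13^ ( - 1) * 31^2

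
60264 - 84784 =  - 24520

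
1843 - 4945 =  - 3102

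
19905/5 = 3981 = 3981.00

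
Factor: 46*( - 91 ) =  - 4186 = - 2^1*7^1*13^1 * 23^1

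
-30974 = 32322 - 63296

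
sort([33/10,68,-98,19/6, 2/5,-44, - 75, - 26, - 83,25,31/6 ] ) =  [  -  98, - 83, - 75,  -  44,-26, 2/5, 19/6,33/10, 31/6 , 25, 68] 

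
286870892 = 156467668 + 130403224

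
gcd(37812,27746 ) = 2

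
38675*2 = 77350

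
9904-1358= 8546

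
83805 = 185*453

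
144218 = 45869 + 98349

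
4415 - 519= 3896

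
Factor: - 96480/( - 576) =335/2= 2^(-1 )*5^1*67^1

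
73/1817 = 73/1817 = 0.04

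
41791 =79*529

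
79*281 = 22199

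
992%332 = 328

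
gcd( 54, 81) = 27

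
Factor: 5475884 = 2^2  *  1368971^1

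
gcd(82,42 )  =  2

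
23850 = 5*4770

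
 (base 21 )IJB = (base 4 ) 2002130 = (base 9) 12405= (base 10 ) 8348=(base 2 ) 10000010011100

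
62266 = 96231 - 33965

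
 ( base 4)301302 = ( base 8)6162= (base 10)3186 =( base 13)15B1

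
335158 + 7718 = 342876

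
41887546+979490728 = 1021378274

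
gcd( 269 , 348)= 1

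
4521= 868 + 3653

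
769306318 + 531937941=1301244259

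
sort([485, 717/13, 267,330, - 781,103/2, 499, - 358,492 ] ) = [ - 781, - 358,103/2, 717/13, 267,330,485, 492,499] 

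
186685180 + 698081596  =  884766776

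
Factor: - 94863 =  - 3^1 *103^1 * 307^1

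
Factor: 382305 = 3^1 * 5^1 * 7^1*11^1*331^1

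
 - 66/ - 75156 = 11/12526 = 0.00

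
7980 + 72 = 8052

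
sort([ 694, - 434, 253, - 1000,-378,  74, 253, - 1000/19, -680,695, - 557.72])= [ - 1000, -680, - 557.72, - 434, - 378,-1000/19, 74, 253,253, 694, 695]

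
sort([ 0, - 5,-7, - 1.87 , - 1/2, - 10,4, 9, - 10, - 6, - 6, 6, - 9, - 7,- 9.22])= [ - 10,  -  10,-9.22, - 9, - 7, - 7, - 6, - 6, - 5, - 1.87, - 1/2, 0,4, 6,9]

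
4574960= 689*6640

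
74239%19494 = 15757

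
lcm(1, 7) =7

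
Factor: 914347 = 7^1*130621^1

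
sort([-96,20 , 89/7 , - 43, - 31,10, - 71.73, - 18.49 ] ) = [ - 96,- 71.73, - 43, - 31 , - 18.49, 10 , 89/7, 20] 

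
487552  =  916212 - 428660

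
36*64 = 2304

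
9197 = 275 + 8922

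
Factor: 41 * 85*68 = 236980 = 2^2 * 5^1 * 17^2*41^1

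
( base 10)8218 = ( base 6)102014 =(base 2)10000000011010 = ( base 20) 10AI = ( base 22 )GLC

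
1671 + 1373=3044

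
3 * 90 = 270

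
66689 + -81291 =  - 14602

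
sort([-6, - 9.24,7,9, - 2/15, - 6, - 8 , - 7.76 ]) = [ - 9.24, - 8  ,  -  7.76, - 6, - 6, - 2/15, 7,9] 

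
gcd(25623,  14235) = 2847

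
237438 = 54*4397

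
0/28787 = 0 = 0.00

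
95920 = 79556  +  16364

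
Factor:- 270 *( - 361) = 97470 = 2^1*3^3*5^1*19^2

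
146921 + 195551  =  342472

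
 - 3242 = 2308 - 5550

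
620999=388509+232490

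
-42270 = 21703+-63973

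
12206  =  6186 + 6020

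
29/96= 29/96 = 0.30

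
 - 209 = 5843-6052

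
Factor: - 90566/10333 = - 2^1*7^1*6469^1*10333^( - 1 ) 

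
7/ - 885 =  - 7/885 = -0.01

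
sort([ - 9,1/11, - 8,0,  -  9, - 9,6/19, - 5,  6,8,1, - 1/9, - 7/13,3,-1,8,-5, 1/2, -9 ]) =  [ - 9 , - 9,-9, - 9, - 8, - 5,  -  5, - 1, - 7/13,- 1/9,0,  1/11,  6/19, 1/2,1,3 , 6,8,  8]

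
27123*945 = 25631235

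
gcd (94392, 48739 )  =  1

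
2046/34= 60+3/17 = 60.18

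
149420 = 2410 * 62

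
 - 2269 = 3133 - 5402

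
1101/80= 1101/80 = 13.76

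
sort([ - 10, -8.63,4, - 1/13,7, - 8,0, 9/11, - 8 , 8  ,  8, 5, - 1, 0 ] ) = [ - 10, - 8.63, - 8, - 8, - 1, -1/13, 0, 0, 9/11, 4 , 5 , 7, 8 , 8 ] 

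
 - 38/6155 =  - 1  +  6117/6155 = - 0.01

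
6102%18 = 0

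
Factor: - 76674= - 2^1*3^1  *  13^1 * 983^1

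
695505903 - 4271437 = 691234466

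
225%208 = 17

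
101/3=33  +  2/3 = 33.67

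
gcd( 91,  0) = 91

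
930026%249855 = 180461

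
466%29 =2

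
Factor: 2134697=2134697^1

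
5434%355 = 109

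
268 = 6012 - 5744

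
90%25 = 15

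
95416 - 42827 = 52589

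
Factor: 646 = 2^1*17^1*19^1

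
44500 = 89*500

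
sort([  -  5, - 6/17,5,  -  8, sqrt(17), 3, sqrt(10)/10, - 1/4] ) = [ - 8, - 5 , - 6/17,  -  1/4 , sqrt(10) /10, 3, sqrt(17 ), 5]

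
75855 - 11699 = 64156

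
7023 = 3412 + 3611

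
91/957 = 91/957= 0.10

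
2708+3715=6423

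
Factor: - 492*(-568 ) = 279456 = 2^5 * 3^1*41^1*71^1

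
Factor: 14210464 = 2^5*29^1*15313^1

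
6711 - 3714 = 2997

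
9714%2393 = 142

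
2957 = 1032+1925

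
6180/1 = 6180=6180.00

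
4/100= 1/25 = 0.04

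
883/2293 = 883/2293= 0.39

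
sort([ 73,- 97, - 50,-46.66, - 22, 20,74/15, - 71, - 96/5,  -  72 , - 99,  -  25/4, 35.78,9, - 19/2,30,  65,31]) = [ - 99, - 97, - 72, - 71, - 50, - 46.66,  -  22, - 96/5, - 19/2,  -  25/4, 74/15, 9,20  ,  30,  31,35.78, 65, 73 ]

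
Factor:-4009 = -19^1 * 211^1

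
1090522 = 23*47414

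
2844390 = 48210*59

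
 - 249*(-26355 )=6562395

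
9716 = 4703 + 5013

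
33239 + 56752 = 89991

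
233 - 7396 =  -7163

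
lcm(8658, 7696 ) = 69264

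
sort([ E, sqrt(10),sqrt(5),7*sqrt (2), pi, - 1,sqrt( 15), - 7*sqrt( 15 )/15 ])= [ - 7*sqrt( 15)/15, - 1,sqrt( 5),E,pi, sqrt (10),sqrt (15),7  *  sqrt (2 )]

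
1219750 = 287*4250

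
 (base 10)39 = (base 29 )1a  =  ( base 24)1f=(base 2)100111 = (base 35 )14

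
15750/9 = 1750=1750.00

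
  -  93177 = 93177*( - 1)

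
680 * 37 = 25160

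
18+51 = 69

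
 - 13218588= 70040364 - 83258952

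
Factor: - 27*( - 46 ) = 2^1*3^3*23^1 = 1242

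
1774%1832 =1774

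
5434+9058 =14492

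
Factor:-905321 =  -41^1*71^1*311^1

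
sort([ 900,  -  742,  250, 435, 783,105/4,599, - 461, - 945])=[ - 945, - 742, - 461,105/4, 250,435,599,  783,900 ] 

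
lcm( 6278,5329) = 458294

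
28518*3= 85554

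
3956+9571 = 13527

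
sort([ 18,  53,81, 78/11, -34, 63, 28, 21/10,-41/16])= [-34, - 41/16, 21/10, 78/11, 18,28, 53, 63, 81]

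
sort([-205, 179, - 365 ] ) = [ - 365,  -  205,179] 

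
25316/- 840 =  - 31+181/210 = -30.14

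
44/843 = 44/843 = 0.05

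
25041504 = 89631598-64590094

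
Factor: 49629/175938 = 2^(  -  1 )*7^(- 1 )*59^(- 1 ) *233^1 = 233/826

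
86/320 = 43/160 = 0.27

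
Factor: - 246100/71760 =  - 535/156=- 2^( - 2)*3^( - 1)*5^1*13^( - 1 )*107^1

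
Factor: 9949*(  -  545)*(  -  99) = 3^2*5^1*11^1*109^1*9949^1 = 536798295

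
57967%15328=11983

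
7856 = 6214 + 1642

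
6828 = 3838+2990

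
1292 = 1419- 127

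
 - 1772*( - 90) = 159480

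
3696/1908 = 308/159 = 1.94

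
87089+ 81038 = 168127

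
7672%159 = 40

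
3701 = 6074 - 2373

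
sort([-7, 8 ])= [-7,8 ]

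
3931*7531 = 29604361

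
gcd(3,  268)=1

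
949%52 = 13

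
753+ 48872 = 49625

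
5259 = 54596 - 49337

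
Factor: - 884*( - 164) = 2^4 * 13^1*17^1*41^1 = 144976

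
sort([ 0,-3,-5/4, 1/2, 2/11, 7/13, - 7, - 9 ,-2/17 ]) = [  -  9, - 7,-3, - 5/4, - 2/17,0, 2/11,1/2,7/13]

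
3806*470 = 1788820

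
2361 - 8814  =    -  6453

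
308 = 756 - 448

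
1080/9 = 120 = 120.00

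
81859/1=81859 = 81859.00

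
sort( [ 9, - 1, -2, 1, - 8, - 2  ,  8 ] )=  [-8, - 2,- 2, - 1, 1,8,9] 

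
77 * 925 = 71225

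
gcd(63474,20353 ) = 1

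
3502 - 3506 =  - 4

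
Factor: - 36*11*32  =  -2^7* 3^2*11^1= - 12672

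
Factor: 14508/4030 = 18/5 = 2^1*3^2*5^( - 1 )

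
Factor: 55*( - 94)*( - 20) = 2^3*5^2 * 11^1 * 47^1=103400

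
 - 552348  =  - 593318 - - 40970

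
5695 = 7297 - 1602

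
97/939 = 97/939 = 0.10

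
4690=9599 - 4909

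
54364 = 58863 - 4499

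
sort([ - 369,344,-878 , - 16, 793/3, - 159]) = [-878, - 369 , - 159,-16, 793/3, 344]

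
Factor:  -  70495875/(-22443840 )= 2^( - 6)*5^2*223^1*281^1*7793^ ( -1)=1566575/498752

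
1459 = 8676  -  7217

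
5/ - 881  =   - 1 + 876/881 = -0.01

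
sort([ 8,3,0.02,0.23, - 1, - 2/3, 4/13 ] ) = [ - 1, - 2/3, 0.02,0.23,4/13,  3, 8]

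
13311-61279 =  - 47968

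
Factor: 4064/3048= 4/3 = 2^2*3^(-1)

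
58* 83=4814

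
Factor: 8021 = 13^1*617^1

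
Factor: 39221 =7^1* 13^1*431^1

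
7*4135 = 28945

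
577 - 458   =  119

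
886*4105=3637030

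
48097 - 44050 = 4047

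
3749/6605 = 3749/6605 =0.57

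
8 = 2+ 6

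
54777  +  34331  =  89108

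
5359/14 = 382 + 11/14 = 382.79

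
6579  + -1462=5117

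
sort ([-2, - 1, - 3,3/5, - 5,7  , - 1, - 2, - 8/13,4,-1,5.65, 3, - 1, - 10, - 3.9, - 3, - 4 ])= [ - 10 , - 5, - 4, - 3.9, - 3, - 3, - 2,-2, - 1, - 1, - 1 , - 1  ,-8/13,3/5,3,4, 5.65, 7]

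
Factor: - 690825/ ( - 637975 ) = 183/169 = 3^1*13^( - 2 )*61^1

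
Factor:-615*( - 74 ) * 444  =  20206440 = 2^3*3^2*5^1*37^2*41^1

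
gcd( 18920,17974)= 946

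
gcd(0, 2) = 2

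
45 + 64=109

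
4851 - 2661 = 2190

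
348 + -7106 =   -  6758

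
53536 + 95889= 149425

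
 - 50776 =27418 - 78194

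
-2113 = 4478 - 6591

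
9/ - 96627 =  - 1 + 32206/32209=- 0.00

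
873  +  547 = 1420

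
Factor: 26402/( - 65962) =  - 13^( - 1 )*59^(  -  1) * 307^1 = -307/767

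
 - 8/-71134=4/35567=0.00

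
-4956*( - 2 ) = 9912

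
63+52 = 115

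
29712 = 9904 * 3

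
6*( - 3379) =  - 20274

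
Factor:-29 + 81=2^2  *  13^1 = 52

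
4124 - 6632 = -2508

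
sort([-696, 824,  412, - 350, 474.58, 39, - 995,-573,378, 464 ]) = [ - 995, - 696, - 573, - 350,39, 378, 412,  464,474.58 , 824]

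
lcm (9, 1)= 9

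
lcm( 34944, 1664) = 34944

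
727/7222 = 727/7222 = 0.10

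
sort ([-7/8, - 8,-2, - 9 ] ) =[- 9, - 8, - 2, - 7/8 ] 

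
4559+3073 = 7632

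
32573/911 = 32573/911= 35.76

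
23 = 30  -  7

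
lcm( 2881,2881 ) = 2881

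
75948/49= 1549 + 47/49 =1549.96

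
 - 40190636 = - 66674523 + 26483887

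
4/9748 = 1/2437 = 0.00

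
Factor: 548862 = 2^1*3^1 * 17^1* 5381^1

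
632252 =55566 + 576686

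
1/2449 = 1/2449 = 0.00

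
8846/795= 11 + 101/795 = 11.13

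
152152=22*6916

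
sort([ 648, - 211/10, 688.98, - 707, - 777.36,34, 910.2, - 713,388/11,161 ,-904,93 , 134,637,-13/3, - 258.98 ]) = [ - 904, - 777.36,-713,-707, - 258.98, - 211/10, - 13/3, 34 , 388/11,93, 134,161,637, 648,688.98,910.2 ]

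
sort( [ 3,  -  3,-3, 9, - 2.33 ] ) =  [ - 3, - 3, - 2.33, 3 , 9] 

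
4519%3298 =1221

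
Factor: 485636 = 2^2 * 167^1*727^1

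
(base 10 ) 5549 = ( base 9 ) 7545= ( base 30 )64T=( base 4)1112231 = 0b1010110101101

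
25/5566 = 25/5566 = 0.00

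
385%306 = 79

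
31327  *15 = 469905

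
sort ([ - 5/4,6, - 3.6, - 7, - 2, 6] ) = [-7, - 3.6, - 2, - 5/4 , 6, 6 ]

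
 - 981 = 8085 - 9066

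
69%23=0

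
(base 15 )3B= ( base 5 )211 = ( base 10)56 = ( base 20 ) 2G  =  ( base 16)38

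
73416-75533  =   - 2117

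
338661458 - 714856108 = -376194650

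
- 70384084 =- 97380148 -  - 26996064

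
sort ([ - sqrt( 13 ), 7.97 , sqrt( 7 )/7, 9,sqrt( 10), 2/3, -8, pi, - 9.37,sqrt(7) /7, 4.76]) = [ - 9.37, - 8, - sqrt( 13), sqrt( 7)/7, sqrt (7 )/7, 2/3, pi, sqrt ( 10 ),4.76, 7.97,9 ]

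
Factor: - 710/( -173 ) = 2^1*5^1 * 71^1*173^( - 1 )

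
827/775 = 1+52/775  =  1.07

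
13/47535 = 13/47535 = 0.00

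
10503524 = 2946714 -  - 7556810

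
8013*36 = 288468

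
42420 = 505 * 84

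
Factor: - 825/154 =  - 75/14=- 2^(-1)*3^1*5^2*7^( - 1)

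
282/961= 282/961= 0.29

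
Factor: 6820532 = 2^2 * 61^1 * 27953^1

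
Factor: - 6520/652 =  -2^1*5^1 =- 10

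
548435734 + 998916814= 1547352548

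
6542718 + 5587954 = 12130672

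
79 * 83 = 6557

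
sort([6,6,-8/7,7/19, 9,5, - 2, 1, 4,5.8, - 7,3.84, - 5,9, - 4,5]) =[ - 7, - 5,-4, - 2,  -  8/7, 7/19,1 , 3.84,4 , 5,5,5.8, 6,  6, 9,9]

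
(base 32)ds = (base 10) 444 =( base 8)674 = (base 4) 12330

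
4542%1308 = 618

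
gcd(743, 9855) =1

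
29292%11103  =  7086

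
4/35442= 2/17721 = 0.00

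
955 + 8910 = 9865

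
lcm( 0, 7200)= 0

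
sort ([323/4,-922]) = [ - 922,  323/4 ]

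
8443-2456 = 5987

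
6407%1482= 479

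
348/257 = 1 + 91/257 = 1.35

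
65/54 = 65/54 = 1.20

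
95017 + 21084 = 116101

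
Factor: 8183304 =2^3 * 3^2*113657^1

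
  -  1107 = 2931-4038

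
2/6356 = 1/3178=0.00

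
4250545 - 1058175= 3192370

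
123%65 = 58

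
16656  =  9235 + 7421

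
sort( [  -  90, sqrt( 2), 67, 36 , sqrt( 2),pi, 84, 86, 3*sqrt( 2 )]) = [ - 90,sqrt(2) , sqrt(2), pi, 3*sqrt(2), 36,67, 84, 86 ]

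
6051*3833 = 23193483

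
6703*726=4866378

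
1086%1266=1086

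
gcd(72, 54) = 18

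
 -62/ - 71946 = 31/35973= 0.00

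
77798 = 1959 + 75839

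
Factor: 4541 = 19^1 * 239^1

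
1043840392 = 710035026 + 333805366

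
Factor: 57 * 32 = 2^5*3^1*19^1 = 1824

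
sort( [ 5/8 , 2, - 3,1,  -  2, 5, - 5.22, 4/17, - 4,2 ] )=[  -  5.22, - 4, - 3, - 2, 4/17, 5/8,1, 2, 2,  5 ]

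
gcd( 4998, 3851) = 1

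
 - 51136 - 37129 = - 88265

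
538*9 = 4842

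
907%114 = 109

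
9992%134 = 76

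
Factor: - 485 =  - 5^1*97^1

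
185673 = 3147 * 59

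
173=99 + 74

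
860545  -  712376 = 148169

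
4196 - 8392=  - 4196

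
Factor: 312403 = 7^1* 13^1*3433^1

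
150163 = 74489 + 75674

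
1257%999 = 258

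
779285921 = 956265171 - 176979250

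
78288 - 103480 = - 25192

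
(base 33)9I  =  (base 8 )473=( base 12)223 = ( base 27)bi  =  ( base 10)315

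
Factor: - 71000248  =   - 2^3*11^1*806821^1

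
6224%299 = 244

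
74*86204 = 6379096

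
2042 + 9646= 11688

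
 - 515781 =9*( - 57309) 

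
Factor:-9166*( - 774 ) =7094484 = 2^2*3^2* 43^1*4583^1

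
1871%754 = 363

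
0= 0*5538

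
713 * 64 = 45632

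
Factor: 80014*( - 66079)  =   -5287245106=- 2^1*11^1*13^2*17^1 * 23^1* 3637^1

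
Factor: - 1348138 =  - 2^1 * 11^1*233^1*263^1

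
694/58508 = 347/29254 = 0.01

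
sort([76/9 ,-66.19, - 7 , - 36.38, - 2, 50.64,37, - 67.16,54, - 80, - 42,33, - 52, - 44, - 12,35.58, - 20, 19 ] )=[ - 80, -67.16, - 66.19, - 52, - 44,- 42,-36.38, - 20, - 12 ,-7,-2,76/9,19,33, 35.58,37 , 50.64, 54] 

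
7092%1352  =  332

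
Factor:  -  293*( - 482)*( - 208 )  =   - 29375008 = - 2^5*13^1 * 241^1*293^1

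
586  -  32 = 554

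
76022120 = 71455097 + 4567023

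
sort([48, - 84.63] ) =[ - 84.63, 48 ]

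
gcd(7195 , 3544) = 1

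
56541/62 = 56541/62 = 911.95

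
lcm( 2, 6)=6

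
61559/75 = 820  +  59/75 = 820.79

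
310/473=310/473 = 0.66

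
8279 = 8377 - 98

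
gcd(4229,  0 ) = 4229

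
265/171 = 1 + 94/171=   1.55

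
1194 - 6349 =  - 5155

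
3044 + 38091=41135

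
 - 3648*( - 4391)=16018368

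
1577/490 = 3+107/490 = 3.22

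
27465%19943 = 7522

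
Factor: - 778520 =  - 2^3 * 5^1*19463^1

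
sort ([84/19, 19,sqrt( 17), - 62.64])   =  [ - 62.64, sqrt(17 ),84/19,19 ] 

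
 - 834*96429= - 80421786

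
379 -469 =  - 90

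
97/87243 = 97/87243 = 0.00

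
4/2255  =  4/2255 = 0.00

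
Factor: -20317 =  - 11^1*1847^1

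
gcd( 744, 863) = 1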